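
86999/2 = 43499 + 1/2 = 43499.50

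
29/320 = 29/320  =  0.09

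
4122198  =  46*89613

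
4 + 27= 31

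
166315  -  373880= - 207565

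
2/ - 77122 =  - 1 + 38560/38561 = -0.00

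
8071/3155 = 8071/3155  =  2.56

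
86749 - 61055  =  25694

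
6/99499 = 6/99499 = 0.00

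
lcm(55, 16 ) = 880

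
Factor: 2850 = 2^1 * 3^1*5^2*19^1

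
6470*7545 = 48816150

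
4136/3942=2068/1971 = 1.05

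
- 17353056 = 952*( - 18228)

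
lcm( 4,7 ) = 28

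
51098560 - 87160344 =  - 36061784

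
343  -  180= 163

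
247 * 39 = 9633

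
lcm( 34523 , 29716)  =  2347564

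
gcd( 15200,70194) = 2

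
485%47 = 15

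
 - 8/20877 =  - 8/20877 = - 0.00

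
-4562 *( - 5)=22810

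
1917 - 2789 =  - 872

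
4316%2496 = 1820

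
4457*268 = 1194476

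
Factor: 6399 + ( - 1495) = 4904 = 2^3 * 613^1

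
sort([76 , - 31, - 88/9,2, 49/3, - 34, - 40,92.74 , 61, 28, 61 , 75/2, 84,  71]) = [ - 40, - 34, - 31, - 88/9,2, 49/3, 28, 75/2,  61, 61,71, 76, 84, 92.74]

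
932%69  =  35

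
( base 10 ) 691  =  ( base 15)311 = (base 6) 3111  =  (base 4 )22303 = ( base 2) 1010110011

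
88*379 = 33352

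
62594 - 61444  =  1150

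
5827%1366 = 363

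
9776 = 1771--8005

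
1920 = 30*64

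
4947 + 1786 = 6733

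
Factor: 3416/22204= 2^1 *13^(-1)=2/13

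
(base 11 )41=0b101101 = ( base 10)45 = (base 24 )1l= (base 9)50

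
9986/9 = 9986/9= 1109.56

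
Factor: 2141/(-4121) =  - 13^( -1 )*317^( - 1)*2141^1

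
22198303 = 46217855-24019552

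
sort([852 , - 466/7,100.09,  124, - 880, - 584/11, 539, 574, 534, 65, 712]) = [  -  880,  -  466/7,  -  584/11, 65,100.09 , 124, 534,539, 574, 712 , 852 ]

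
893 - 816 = 77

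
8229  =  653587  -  645358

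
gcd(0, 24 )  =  24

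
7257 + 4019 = 11276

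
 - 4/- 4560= 1/1140 = 0.00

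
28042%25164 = 2878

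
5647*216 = 1219752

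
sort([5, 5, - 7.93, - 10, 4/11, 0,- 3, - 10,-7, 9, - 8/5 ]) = [ - 10,  -  10 , - 7.93, - 7, - 3, -8/5 , 0, 4/11,5, 5,9]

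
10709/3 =3569+2/3 = 3569.67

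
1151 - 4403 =-3252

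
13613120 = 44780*304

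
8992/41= 8992/41 = 219.32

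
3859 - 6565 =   -  2706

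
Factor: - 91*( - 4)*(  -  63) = -22932 = - 2^2*3^2*7^2*13^1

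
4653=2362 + 2291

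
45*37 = 1665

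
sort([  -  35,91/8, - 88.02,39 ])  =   [-88.02, - 35,91/8, 39] 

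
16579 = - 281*(-59) 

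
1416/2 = 708 = 708.00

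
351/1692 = 39/188 = 0.21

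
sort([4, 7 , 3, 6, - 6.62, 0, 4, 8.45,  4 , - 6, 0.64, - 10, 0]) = [ - 10, - 6.62, - 6,0,  0, 0.64, 3,4, 4,  4,6, 7 , 8.45 ]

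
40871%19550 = 1771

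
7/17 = 7/17 =0.41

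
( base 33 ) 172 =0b10100101010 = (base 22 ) 2g2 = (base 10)1322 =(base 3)1210222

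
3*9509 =28527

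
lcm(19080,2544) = 38160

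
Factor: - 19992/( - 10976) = 51/28=2^(- 2)*3^1*7^( - 1 ) * 17^1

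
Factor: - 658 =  - 2^1*7^1*47^1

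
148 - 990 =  - 842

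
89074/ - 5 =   -  17815 + 1/5 = - 17814.80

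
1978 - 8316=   -  6338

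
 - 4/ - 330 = 2/165 = 0.01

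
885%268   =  81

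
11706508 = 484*24187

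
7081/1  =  7081 = 7081.00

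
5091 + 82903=87994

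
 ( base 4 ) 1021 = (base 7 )133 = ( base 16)49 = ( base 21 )3A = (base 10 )73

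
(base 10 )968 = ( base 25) 1di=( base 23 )1J2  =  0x3c8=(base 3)1022212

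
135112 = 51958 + 83154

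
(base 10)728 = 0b1011011000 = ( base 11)602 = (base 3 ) 222222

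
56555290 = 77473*730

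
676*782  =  528632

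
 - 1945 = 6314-8259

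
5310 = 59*90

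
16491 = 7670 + 8821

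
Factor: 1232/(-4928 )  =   - 1/4=- 2^( - 2)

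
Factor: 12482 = 2^1*79^2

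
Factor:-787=- 787^1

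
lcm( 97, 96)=9312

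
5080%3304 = 1776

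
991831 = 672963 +318868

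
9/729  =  1/81 = 0.01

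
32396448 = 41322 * 784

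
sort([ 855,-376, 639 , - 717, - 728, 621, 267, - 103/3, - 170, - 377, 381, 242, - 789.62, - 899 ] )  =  [-899,-789.62 , - 728, - 717, - 377, - 376,-170, - 103/3, 242, 267,381, 621, 639, 855]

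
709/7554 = 709/7554=0.09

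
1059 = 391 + 668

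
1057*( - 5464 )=-5775448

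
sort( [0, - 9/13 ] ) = [ - 9/13, 0]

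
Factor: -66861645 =-3^1*5^1*67^1 * 66529^1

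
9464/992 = 1183/124 = 9.54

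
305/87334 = 305/87334 = 0.00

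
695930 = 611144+84786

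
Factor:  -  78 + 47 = - 31=- 31^1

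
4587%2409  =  2178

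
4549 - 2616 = 1933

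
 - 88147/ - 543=487/3 = 162.33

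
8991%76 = 23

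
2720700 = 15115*180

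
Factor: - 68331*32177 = -2198686587 = - 3^1*23^1*1399^1*22777^1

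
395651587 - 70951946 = 324699641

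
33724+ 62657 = 96381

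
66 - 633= -567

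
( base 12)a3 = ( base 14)8B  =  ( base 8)173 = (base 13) 96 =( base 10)123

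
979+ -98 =881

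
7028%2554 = 1920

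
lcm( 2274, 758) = 2274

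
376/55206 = 188/27603 =0.01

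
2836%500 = 336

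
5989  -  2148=3841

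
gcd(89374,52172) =2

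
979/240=4 + 19/240 = 4.08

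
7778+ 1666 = 9444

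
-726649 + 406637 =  - 320012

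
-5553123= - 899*6177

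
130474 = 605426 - 474952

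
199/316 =199/316 =0.63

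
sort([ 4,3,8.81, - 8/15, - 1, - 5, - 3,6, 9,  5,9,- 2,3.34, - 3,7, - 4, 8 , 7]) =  [- 5, - 4, - 3, - 3, - 2,-1, - 8/15,3,3.34, 4, 5,6, 7, 7,8, 8.81,9,9]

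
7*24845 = 173915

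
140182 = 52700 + 87482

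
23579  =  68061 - 44482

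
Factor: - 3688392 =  - 2^3*3^1*313^1 *491^1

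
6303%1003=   285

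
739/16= 739/16 =46.19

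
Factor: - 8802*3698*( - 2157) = 2^2*3^4*43^2*163^1*719^1 = 70209909972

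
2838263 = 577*4919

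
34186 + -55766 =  - 21580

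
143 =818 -675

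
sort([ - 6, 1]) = [ - 6, 1]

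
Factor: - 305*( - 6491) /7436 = 1979755/7436 =2^( - 2 )*5^1*11^ ( - 1)*13^( - 2 )*61^1*6491^1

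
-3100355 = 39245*(  -  79 ) 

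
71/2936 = 71/2936  =  0.02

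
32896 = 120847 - 87951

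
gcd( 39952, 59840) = 176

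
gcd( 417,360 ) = 3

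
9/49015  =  9/49015=0.00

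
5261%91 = 74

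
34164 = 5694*6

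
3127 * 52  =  162604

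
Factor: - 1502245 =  - 5^1* 23^1*13063^1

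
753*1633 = 1229649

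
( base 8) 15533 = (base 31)78s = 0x1b5b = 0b1101101011011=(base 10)7003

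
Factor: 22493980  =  2^2 * 5^1*1124699^1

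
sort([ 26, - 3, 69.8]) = [ - 3,26 , 69.8 ]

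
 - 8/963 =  - 1 + 955/963 = -  0.01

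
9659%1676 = 1279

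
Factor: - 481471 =- 43^1*11197^1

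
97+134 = 231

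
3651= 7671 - 4020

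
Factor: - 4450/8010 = -3^( - 2)*5^1 = - 5/9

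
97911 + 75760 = 173671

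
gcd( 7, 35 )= 7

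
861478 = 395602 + 465876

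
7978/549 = 7978/549= 14.53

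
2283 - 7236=- 4953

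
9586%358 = 278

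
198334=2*99167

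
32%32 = 0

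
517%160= 37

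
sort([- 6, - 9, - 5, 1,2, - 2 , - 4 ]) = [- 9 , - 6, - 5,-4, - 2, 1, 2 ]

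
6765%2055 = 600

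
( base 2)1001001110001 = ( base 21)aeh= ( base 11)3602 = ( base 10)4721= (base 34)42t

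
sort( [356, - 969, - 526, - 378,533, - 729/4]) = [ - 969,-526, - 378, - 729/4,356,533]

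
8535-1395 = 7140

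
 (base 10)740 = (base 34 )LQ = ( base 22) 1be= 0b1011100100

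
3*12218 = 36654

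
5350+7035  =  12385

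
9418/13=724 + 6/13 = 724.46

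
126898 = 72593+54305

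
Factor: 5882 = 2^1*17^1*173^1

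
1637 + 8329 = 9966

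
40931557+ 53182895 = 94114452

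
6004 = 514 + 5490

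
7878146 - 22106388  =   - 14228242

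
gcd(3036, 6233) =23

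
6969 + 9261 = 16230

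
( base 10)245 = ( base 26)9B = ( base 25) 9k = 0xf5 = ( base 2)11110101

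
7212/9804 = 601/817 = 0.74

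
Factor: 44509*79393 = 3533703037=   47^1 * 947^1 * 79393^1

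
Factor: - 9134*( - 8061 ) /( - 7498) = -3^1*23^( -1) *163^( - 1 )*2687^1*4567^1 = - 36814587/3749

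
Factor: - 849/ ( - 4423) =3^1 * 283^1* 4423^(  -  1 ) 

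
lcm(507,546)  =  7098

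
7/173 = 7/173= 0.04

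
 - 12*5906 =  - 70872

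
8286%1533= 621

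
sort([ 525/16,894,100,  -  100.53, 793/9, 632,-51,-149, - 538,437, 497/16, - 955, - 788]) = [-955, -788,-538, -149,-100.53,  -  51,497/16 , 525/16,793/9,100,437,632,894 ] 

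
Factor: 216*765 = 2^3*3^5*5^1*17^1 = 165240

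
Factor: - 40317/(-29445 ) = 89/65=5^( - 1)*13^(  -  1 )*89^1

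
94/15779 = 94/15779 = 0.01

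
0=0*87971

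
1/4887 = 1/4887= 0.00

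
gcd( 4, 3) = 1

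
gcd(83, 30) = 1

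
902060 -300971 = 601089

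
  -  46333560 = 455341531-501675091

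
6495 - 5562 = 933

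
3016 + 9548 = 12564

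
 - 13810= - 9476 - 4334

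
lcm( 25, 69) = 1725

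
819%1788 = 819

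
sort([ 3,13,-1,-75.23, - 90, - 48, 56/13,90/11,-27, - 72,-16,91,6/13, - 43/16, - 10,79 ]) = [-90,-75.23, - 72, - 48, - 27, - 16, - 10, - 43/16, - 1, 6/13,3 , 56/13, 90/11, 13, 79,91]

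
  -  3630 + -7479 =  - 11109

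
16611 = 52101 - 35490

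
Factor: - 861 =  - 3^1*7^1*41^1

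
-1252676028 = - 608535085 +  - 644140943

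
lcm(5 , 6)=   30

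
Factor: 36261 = 3^3*17^1*79^1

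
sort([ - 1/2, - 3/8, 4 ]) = [  -  1/2,-3/8, 4 ]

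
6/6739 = 6/6739 = 0.00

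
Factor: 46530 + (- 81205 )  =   - 5^2*19^1*73^1 = -34675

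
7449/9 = 827+2/3 =827.67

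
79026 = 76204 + 2822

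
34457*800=27565600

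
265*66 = 17490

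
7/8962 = 7/8962 = 0.00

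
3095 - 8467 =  - 5372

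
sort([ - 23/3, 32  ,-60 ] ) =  [ - 60, - 23/3 , 32 ]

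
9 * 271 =2439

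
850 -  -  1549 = 2399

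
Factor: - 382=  - 2^1*191^1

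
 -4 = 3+  -  7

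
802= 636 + 166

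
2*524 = 1048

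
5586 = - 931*( - 6 ) 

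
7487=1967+5520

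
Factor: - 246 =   -  2^1*3^1*41^1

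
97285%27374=15163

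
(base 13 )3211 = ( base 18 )137d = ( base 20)H73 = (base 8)15437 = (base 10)6943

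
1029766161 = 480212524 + 549553637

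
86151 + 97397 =183548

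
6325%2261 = 1803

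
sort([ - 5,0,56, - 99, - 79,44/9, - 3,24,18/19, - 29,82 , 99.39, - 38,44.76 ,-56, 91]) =[ - 99, - 79, - 56 , - 38, - 29, - 5 , - 3,0, 18/19  ,  44/9, 24,44.76,56,82,91,99.39]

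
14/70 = 1/5 = 0.20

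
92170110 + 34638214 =126808324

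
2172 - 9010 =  -6838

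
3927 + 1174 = 5101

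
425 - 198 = 227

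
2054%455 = 234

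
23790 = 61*390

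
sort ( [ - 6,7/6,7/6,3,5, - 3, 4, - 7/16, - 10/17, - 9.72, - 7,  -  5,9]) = [ - 9.72, - 7, - 6, - 5, - 3, - 10/17, - 7/16,7/6,7/6, 3, 4,5 , 9] 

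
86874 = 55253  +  31621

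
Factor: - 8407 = -7^1*1201^1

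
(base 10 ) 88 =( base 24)3G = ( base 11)80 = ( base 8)130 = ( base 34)2k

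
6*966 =5796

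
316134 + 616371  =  932505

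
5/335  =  1/67 = 0.01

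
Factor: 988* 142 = 2^3*13^1*19^1*71^1=140296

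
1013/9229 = 1013/9229 = 0.11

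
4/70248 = 1/17562 = 0.00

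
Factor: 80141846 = 2^1 * 1709^1*23447^1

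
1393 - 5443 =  - 4050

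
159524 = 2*79762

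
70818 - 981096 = -910278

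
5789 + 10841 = 16630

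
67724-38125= 29599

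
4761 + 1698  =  6459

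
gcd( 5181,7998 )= 3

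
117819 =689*171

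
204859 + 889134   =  1093993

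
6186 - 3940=2246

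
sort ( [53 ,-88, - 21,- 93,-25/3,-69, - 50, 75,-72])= [  -  93 , - 88, -72, - 69 , - 50, -21,-25/3,53, 75] 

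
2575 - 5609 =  - 3034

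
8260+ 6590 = 14850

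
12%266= 12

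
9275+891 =10166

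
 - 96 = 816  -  912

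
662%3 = 2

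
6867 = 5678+1189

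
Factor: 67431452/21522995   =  2^2*5^( - 1 ) * 11^1 * 13^ ( - 2 )*17^1*25471^(-1)*90149^1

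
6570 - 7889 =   -  1319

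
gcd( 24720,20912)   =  16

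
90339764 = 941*96004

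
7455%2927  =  1601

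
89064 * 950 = 84610800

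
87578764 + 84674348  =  172253112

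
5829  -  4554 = 1275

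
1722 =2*861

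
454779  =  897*507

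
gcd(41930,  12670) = 70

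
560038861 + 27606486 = 587645347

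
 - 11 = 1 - 12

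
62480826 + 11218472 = 73699298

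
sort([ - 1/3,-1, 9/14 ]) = [ - 1, - 1/3,9/14 ] 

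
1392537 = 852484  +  540053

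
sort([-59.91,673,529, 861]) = [  -  59.91, 529,673, 861 ] 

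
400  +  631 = 1031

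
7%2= 1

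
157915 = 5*31583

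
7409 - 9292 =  - 1883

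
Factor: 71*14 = 2^1*7^1*71^1 = 994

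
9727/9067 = 1 + 660/9067 = 1.07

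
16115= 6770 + 9345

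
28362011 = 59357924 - 30995913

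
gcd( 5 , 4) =1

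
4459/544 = 4459/544  =  8.20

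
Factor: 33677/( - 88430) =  - 2^(-1 )*5^( - 1)*7^1*17^1*37^( - 1)*239^ ( - 1 )*283^1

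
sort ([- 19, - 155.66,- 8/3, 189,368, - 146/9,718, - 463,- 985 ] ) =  [ -985,  -  463,  -  155.66, - 19, -146/9,-8/3, 189,368, 718 ] 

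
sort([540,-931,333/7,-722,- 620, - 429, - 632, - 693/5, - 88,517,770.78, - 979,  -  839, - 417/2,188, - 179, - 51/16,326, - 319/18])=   [ -979, - 931, - 839, - 722, - 632,-620, - 429, - 417/2,  -  179, - 693/5, - 88,- 319/18, - 51/16,  333/7,188,326,517,540, 770.78 ] 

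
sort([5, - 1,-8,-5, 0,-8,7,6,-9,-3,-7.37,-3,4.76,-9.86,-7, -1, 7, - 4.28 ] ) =[ - 9.86, -9,-8 , - 8,  -  7.37, - 7, - 5, - 4.28,  -  3, - 3,-1,-1, 0,4.76,5 , 6,7,7 ] 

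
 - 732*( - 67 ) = 49044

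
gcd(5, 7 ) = 1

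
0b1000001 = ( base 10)65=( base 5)230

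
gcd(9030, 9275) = 35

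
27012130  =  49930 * 541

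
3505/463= 3505/463 = 7.57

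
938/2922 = 469/1461 = 0.32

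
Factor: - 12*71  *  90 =-2^3*3^3*5^1*71^1 = -76680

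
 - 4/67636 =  - 1/16909= - 0.00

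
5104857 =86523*59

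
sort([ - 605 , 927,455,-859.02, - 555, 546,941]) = [ - 859.02,-605, - 555, 455,546  ,  927, 941 ] 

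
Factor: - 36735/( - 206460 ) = 2^ ( - 2)*3^(  -  1) * 37^( -1)*79^1  =  79/444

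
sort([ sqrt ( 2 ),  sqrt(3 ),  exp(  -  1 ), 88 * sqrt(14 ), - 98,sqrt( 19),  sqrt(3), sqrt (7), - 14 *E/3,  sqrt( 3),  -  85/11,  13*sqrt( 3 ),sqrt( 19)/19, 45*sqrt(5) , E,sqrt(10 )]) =[- 98,  -  14*E/3, - 85/11,  sqrt ( 19) /19,exp( -1),  sqrt(2 ),sqrt(3 ),  sqrt(3), sqrt(3),sqrt ( 7),E,sqrt( 10 ), sqrt( 19 ), 13*sqrt( 3 ), 45*sqrt( 5), 88* sqrt(14 )]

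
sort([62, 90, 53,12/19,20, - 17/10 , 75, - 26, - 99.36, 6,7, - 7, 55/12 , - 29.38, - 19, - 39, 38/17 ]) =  [-99.36,- 39, - 29.38, - 26, - 19, - 7 , - 17/10, 12/19, 38/17,55/12, 6,7, 20,53,62,75, 90 ]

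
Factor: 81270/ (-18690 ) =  - 3^2 * 43^1*89^ (  -  1) = -387/89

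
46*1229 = 56534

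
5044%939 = 349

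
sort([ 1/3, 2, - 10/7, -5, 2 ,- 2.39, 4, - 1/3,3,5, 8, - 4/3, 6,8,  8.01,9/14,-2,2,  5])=[ - 5, - 2.39, - 2,- 10/7, - 4/3,  -  1/3,1/3 , 9/14, 2,  2,2, 3, 4,5,5,  6,8,8, 8.01 ]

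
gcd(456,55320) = 24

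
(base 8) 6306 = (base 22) 6ge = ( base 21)78F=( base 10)3270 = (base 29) 3pm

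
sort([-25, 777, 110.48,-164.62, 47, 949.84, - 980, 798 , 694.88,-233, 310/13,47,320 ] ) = [ - 980,  -  233, - 164.62, - 25  ,  310/13, 47,47, 110.48,  320,694.88,777,798,  949.84] 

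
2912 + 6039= 8951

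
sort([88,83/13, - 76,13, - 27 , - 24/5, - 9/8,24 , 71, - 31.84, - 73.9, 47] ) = [ -76,  -  73.9,  -  31.84,  -  27, - 24/5 ,-9/8,83/13,13,24,47  ,  71,88]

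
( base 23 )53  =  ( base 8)166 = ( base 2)1110110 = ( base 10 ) 118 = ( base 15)7d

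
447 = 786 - 339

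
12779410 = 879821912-867042502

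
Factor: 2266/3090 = 3^( - 1)*5^ ( - 1)*11^1= 11/15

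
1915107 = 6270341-4355234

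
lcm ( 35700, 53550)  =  107100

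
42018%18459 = 5100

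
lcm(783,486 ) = 14094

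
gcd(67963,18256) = 7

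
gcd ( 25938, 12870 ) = 198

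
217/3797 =217/3797 = 0.06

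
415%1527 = 415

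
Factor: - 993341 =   -  993341^1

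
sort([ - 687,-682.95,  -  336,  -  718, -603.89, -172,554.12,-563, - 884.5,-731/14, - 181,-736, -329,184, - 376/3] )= [  -  884.5,-736, - 718 ,-687 ,  -  682.95, - 603.89,-563, -336, - 329, - 181,-172,-376/3,-731/14,184, 554.12]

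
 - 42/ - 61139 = 42/61139 = 0.00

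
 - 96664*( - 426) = 41178864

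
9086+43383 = 52469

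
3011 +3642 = 6653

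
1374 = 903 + 471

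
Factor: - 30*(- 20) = 600 = 2^3*3^1*5^2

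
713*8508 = 6066204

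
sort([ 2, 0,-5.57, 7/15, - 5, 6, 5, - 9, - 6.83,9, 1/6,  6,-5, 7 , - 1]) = [ - 9, - 6.83, - 5.57, - 5, - 5 ,  -  1, 0,1/6, 7/15, 2, 5, 6, 6, 7, 9]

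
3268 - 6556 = - 3288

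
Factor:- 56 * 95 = -2^3 * 5^1 * 7^1 *19^1 = - 5320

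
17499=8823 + 8676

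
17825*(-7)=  - 124775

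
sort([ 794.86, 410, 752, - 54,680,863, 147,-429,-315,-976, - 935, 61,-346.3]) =[  -  976, - 935, - 429,- 346.3,-315,-54, 61 , 147, 410,680,752, 794.86,863 ] 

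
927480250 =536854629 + 390625621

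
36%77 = 36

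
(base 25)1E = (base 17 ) 25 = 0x27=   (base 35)14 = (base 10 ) 39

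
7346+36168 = 43514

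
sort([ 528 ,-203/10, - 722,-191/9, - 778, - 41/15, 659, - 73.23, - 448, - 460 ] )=[ - 778, -722, - 460, - 448, - 73.23, - 191/9, - 203/10, - 41/15, 528,659]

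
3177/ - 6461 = - 1+ 3284/6461 = - 0.49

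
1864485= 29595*63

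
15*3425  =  51375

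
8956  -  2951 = 6005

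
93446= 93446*1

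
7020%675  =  270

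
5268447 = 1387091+3881356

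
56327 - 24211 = 32116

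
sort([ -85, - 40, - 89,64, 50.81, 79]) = [ - 89,- 85,  -  40, 50.81, 64,79]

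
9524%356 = 268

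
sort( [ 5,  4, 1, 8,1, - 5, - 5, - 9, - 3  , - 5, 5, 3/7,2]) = [  -  9, - 5, - 5, - 5, - 3, 3/7, 1, 1 , 2,4,  5,5, 8]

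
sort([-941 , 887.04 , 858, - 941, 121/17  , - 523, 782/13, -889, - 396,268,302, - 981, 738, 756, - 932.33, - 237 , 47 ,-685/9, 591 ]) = [ - 981, - 941,-941,-932.33, - 889, - 523,-396,-237 , - 685/9, 121/17, 47, 782/13,268, 302, 591,738, 756, 858,  887.04]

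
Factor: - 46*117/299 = - 2^1*3^2 = - 18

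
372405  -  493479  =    -  121074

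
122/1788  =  61/894 = 0.07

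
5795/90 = 1159/18 = 64.39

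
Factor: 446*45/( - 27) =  - 2^1*3^ ( - 1 )*5^1*223^1 = - 2230/3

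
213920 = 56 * 3820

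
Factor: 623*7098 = 2^1  *3^1 * 7^2 * 13^2*89^1 = 4422054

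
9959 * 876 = 8724084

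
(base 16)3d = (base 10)61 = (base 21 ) 2j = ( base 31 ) 1U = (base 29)23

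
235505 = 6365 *37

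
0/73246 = 0 =0.00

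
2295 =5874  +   - 3579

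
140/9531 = 140/9531  =  0.01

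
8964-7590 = 1374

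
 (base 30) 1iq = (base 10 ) 1466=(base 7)4163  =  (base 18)498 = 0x5BA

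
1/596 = 1/596 = 0.00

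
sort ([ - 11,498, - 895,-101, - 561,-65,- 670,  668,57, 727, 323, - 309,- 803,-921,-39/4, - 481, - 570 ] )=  [-921,-895 , - 803,-670 , - 570 ,- 561, - 481, - 309, - 101,-65 , - 11, - 39/4,57, 323,498, 668,727]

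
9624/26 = 370 + 2/13 = 370.15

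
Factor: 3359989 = 3359989^1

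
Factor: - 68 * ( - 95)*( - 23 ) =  - 148580= - 2^2*5^1 * 17^1*19^1  *  23^1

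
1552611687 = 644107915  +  908503772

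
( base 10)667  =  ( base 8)1233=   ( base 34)JL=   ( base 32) kr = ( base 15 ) 2e7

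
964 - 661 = 303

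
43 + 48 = 91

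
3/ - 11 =- 3/11=- 0.27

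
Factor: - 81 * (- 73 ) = 5913 = 3^4 *73^1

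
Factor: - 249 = -3^1*83^1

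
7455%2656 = 2143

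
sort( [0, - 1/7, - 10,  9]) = [ - 10, - 1/7,0,9]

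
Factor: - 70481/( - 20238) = 2^(-1 ) * 3^( - 1 )*3373^( - 1 )*70481^1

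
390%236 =154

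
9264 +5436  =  14700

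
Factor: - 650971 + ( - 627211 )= -1278182 = - 2^1 * 639091^1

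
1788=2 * 894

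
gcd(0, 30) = 30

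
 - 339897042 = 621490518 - 961387560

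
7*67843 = 474901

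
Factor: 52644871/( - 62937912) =-2^( -3)*3^(  -  1) *1609^1 * 32719^1  *2622413^( - 1) 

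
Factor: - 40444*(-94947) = 2^2*3^1*10111^1 * 31649^1 = 3840036468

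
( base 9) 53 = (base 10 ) 48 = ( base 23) 22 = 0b110000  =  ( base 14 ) 36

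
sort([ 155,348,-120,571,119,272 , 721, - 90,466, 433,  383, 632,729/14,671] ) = [ - 120, -90, 729/14,  119, 155, 272,  348,  383,433, 466,571,632, 671,721]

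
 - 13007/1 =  - 13007 = - 13007.00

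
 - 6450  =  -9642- - 3192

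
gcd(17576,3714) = 2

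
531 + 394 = 925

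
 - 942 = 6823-7765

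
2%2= 0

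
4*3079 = 12316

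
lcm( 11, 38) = 418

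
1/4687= 1/4687=   0.00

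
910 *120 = 109200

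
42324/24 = 1763 + 1/2 = 1763.50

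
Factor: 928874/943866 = 464437/471933 = 3^ ( - 3 )*7^ ( - 1)*11^ ( - 1) * 227^ ( - 1)*464437^1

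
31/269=31/269= 0.12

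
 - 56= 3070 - 3126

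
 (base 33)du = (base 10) 459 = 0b111001011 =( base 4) 13023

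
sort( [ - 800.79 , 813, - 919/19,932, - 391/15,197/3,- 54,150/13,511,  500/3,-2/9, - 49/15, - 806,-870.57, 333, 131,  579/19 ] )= [ - 870.57,-806, - 800.79, - 54, - 919/19,- 391/15, - 49/15,  -  2/9,150/13,579/19, 197/3,  131, 500/3,  333,511,  813, 932 ] 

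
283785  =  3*94595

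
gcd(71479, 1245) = 1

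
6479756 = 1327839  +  5151917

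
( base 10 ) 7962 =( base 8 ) 17432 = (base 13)3816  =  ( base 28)a4a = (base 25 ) CIC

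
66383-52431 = 13952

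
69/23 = 3 = 3.00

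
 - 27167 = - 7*3881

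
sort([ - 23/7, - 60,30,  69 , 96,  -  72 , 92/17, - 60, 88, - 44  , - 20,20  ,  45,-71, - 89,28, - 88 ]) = [ - 89, - 88, - 72,  -  71, - 60, - 60, - 44, - 20, - 23/7, 92/17, 20, 28,30 , 45 , 69, 88, 96] 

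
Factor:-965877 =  - 3^1*11^1*29269^1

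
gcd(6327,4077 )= 9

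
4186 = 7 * 598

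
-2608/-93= 2608/93 = 28.04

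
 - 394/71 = - 394/71 = - 5.55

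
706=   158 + 548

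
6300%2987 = 326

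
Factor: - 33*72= - 2376 = - 2^3 * 3^3*11^1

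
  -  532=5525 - 6057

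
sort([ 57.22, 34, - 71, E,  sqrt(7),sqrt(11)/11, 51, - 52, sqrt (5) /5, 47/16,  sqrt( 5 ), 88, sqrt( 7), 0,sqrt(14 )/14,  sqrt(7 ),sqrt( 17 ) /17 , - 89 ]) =[ - 89, - 71, - 52, 0,sqrt( 17)/17,  sqrt(14)/14,sqrt(11)/11, sqrt(5)/5, sqrt( 5),  sqrt( 7), sqrt(7 ),sqrt( 7 ), E, 47/16,34, 51, 57.22  ,  88 ] 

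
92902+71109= 164011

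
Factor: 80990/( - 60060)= -2^( - 1 )*3^( - 1) * 11^(  -  1) * 89^1=-89/66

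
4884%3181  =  1703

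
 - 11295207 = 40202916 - 51498123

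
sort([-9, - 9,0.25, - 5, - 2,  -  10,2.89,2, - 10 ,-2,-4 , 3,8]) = [ - 10 ,-10, - 9, - 9, - 5, - 4,  -  2,- 2,0.25,  2, 2.89,3, 8]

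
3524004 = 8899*396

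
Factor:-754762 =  - 2^1*239^1*1579^1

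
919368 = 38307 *24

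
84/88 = 21/22 = 0.95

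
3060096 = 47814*64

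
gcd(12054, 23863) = 49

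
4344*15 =65160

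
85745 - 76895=8850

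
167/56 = 167/56 =2.98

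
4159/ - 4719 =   -  1 + 560/4719 = -  0.88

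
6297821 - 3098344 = 3199477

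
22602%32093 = 22602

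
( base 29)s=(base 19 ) 19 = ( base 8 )34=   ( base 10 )28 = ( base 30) s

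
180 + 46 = 226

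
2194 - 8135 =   -  5941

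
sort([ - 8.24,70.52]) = [-8.24, 70.52]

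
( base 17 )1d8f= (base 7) 34501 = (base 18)1941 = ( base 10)8821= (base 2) 10001001110101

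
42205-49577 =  - 7372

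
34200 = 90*380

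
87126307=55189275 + 31937032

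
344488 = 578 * 596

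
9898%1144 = 746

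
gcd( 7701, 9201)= 3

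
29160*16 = 466560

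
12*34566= 414792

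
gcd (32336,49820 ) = 188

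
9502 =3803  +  5699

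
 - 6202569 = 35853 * (-173)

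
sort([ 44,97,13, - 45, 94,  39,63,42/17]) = [ - 45,42/17,13,39, 44,  63,94,97 ]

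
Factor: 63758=2^1* 71^1*449^1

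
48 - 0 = 48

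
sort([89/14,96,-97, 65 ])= [  -  97, 89/14, 65, 96]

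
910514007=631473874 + 279040133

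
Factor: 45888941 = 7^3*353^1*379^1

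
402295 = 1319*305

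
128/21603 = 128/21603 = 0.01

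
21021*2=42042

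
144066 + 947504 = 1091570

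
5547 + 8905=14452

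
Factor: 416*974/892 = 101296/223 = 2^4*13^1*223^( -1)*487^1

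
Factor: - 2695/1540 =  -  2^( - 2 )*7^1 = - 7/4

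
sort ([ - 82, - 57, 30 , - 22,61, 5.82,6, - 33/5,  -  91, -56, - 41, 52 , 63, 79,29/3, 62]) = [ - 91,-82, - 57,-56, - 41, - 22, - 33/5,5.82, 6,29/3,30,52,61,62,63,79 ] 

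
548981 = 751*731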